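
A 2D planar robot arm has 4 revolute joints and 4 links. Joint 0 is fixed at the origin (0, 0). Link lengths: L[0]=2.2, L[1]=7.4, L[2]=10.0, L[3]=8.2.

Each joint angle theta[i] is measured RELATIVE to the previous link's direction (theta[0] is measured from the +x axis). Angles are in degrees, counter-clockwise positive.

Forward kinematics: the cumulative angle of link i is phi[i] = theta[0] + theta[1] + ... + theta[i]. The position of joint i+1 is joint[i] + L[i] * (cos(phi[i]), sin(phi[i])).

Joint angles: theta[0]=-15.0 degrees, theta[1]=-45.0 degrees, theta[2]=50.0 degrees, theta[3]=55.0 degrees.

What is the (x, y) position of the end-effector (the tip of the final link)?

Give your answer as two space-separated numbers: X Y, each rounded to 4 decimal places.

Answer: 21.4714 -2.9162

Derivation:
joint[0] = (0.0000, 0.0000)  (base)
link 0: phi[0] = -15 = -15 deg
  cos(-15 deg) = 0.9659, sin(-15 deg) = -0.2588
  joint[1] = (0.0000, 0.0000) + 2.2 * (0.9659, -0.2588) = (0.0000 + 2.1250, 0.0000 + -0.5694) = (2.1250, -0.5694)
link 1: phi[1] = -15 + -45 = -60 deg
  cos(-60 deg) = 0.5000, sin(-60 deg) = -0.8660
  joint[2] = (2.1250, -0.5694) + 7.4 * (0.5000, -0.8660) = (2.1250 + 3.7000, -0.5694 + -6.4086) = (5.8250, -6.9780)
link 2: phi[2] = -15 + -45 + 50 = -10 deg
  cos(-10 deg) = 0.9848, sin(-10 deg) = -0.1736
  joint[3] = (5.8250, -6.9780) + 10 * (0.9848, -0.1736) = (5.8250 + 9.8481, -6.9780 + -1.7365) = (15.6731, -8.7145)
link 3: phi[3] = -15 + -45 + 50 + 55 = 45 deg
  cos(45 deg) = 0.7071, sin(45 deg) = 0.7071
  joint[4] = (15.6731, -8.7145) + 8.2 * (0.7071, 0.7071) = (15.6731 + 5.7983, -8.7145 + 5.7983) = (21.4714, -2.9162)
End effector: (21.4714, -2.9162)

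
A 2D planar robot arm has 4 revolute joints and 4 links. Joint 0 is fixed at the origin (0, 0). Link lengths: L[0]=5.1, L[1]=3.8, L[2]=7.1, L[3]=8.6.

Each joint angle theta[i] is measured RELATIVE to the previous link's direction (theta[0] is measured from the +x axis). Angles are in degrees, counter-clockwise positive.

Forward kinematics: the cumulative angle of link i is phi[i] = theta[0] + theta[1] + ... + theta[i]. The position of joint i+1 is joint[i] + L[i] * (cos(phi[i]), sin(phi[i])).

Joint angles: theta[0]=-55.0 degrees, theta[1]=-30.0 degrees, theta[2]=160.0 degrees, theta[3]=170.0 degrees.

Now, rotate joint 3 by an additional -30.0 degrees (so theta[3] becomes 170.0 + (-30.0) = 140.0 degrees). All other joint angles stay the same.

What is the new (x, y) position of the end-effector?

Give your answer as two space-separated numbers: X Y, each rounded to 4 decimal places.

joint[0] = (0.0000, 0.0000)  (base)
link 0: phi[0] = -55 = -55 deg
  cos(-55 deg) = 0.5736, sin(-55 deg) = -0.8192
  joint[1] = (0.0000, 0.0000) + 5.1 * (0.5736, -0.8192) = (0.0000 + 2.9252, 0.0000 + -4.1777) = (2.9252, -4.1777)
link 1: phi[1] = -55 + -30 = -85 deg
  cos(-85 deg) = 0.0872, sin(-85 deg) = -0.9962
  joint[2] = (2.9252, -4.1777) + 3.8 * (0.0872, -0.9962) = (2.9252 + 0.3312, -4.1777 + -3.7855) = (3.2564, -7.9632)
link 2: phi[2] = -55 + -30 + 160 = 75 deg
  cos(75 deg) = 0.2588, sin(75 deg) = 0.9659
  joint[3] = (3.2564, -7.9632) + 7.1 * (0.2588, 0.9659) = (3.2564 + 1.8376, -7.9632 + 6.8581) = (5.0940, -1.1051)
link 3: phi[3] = -55 + -30 + 160 + 140 = 215 deg
  cos(215 deg) = -0.8192, sin(215 deg) = -0.5736
  joint[4] = (5.0940, -1.1051) + 8.6 * (-0.8192, -0.5736) = (5.0940 + -7.0447, -1.1051 + -4.9328) = (-1.9507, -6.0379)
End effector: (-1.9507, -6.0379)

Answer: -1.9507 -6.0379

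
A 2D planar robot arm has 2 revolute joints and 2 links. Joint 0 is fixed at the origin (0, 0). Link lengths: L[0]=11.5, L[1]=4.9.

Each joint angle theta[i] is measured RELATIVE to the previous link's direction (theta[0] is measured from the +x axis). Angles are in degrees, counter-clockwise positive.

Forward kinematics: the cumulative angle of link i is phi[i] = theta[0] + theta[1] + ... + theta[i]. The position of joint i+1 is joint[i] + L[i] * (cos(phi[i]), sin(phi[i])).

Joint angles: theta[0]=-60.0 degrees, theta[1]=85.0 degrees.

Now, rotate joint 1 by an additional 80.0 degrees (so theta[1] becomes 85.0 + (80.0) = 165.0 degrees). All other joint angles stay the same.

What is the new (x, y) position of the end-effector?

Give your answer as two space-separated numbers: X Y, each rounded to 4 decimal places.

joint[0] = (0.0000, 0.0000)  (base)
link 0: phi[0] = -60 = -60 deg
  cos(-60 deg) = 0.5000, sin(-60 deg) = -0.8660
  joint[1] = (0.0000, 0.0000) + 11.5 * (0.5000, -0.8660) = (0.0000 + 5.7500, 0.0000 + -9.9593) = (5.7500, -9.9593)
link 1: phi[1] = -60 + 165 = 105 deg
  cos(105 deg) = -0.2588, sin(105 deg) = 0.9659
  joint[2] = (5.7500, -9.9593) + 4.9 * (-0.2588, 0.9659) = (5.7500 + -1.2682, -9.9593 + 4.7330) = (4.4818, -5.2263)
End effector: (4.4818, -5.2263)

Answer: 4.4818 -5.2263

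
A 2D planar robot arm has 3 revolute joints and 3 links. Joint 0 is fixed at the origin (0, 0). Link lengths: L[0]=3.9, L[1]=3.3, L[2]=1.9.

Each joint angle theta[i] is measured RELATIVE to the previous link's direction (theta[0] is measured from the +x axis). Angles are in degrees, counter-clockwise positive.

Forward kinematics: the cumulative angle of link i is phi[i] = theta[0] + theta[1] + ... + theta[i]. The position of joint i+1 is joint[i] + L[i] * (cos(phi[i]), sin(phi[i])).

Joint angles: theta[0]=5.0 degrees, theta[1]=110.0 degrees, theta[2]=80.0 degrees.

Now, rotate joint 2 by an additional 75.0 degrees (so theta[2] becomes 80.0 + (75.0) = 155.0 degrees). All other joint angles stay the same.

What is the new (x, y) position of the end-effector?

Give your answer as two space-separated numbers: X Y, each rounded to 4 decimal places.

Answer: 2.4905 1.4307

Derivation:
joint[0] = (0.0000, 0.0000)  (base)
link 0: phi[0] = 5 = 5 deg
  cos(5 deg) = 0.9962, sin(5 deg) = 0.0872
  joint[1] = (0.0000, 0.0000) + 3.9 * (0.9962, 0.0872) = (0.0000 + 3.8852, 0.0000 + 0.3399) = (3.8852, 0.3399)
link 1: phi[1] = 5 + 110 = 115 deg
  cos(115 deg) = -0.4226, sin(115 deg) = 0.9063
  joint[2] = (3.8852, 0.3399) + 3.3 * (-0.4226, 0.9063) = (3.8852 + -1.3946, 0.3399 + 2.9908) = (2.4905, 3.3307)
link 2: phi[2] = 5 + 110 + 155 = 270 deg
  cos(270 deg) = -0.0000, sin(270 deg) = -1.0000
  joint[3] = (2.4905, 3.3307) + 1.9 * (-0.0000, -1.0000) = (2.4905 + -0.0000, 3.3307 + -1.9000) = (2.4905, 1.4307)
End effector: (2.4905, 1.4307)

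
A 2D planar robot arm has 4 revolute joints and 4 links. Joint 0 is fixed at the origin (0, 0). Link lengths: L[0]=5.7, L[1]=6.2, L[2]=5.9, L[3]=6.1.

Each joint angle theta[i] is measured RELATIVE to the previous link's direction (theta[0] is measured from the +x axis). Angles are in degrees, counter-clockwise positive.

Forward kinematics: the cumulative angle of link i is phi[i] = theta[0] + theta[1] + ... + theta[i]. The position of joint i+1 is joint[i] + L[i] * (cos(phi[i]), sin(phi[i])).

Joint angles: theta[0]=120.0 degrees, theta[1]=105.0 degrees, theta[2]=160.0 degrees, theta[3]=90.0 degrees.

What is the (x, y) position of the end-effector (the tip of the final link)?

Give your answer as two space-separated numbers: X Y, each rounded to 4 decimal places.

joint[0] = (0.0000, 0.0000)  (base)
link 0: phi[0] = 120 = 120 deg
  cos(120 deg) = -0.5000, sin(120 deg) = 0.8660
  joint[1] = (0.0000, 0.0000) + 5.7 * (-0.5000, 0.8660) = (0.0000 + -2.8500, 0.0000 + 4.9363) = (-2.8500, 4.9363)
link 1: phi[1] = 120 + 105 = 225 deg
  cos(225 deg) = -0.7071, sin(225 deg) = -0.7071
  joint[2] = (-2.8500, 4.9363) + 6.2 * (-0.7071, -0.7071) = (-2.8500 + -4.3841, 4.9363 + -4.3841) = (-7.2341, 0.5523)
link 2: phi[2] = 120 + 105 + 160 = 385 deg
  cos(385 deg) = 0.9063, sin(385 deg) = 0.4226
  joint[3] = (-7.2341, 0.5523) + 5.9 * (0.9063, 0.4226) = (-7.2341 + 5.3472, 0.5523 + 2.4934) = (-1.8868, 3.0457)
link 3: phi[3] = 120 + 105 + 160 + 90 = 475 deg
  cos(475 deg) = -0.4226, sin(475 deg) = 0.9063
  joint[4] = (-1.8868, 3.0457) + 6.1 * (-0.4226, 0.9063) = (-1.8868 + -2.5780, 3.0457 + 5.5285) = (-4.4648, 8.5742)
End effector: (-4.4648, 8.5742)

Answer: -4.4648 8.5742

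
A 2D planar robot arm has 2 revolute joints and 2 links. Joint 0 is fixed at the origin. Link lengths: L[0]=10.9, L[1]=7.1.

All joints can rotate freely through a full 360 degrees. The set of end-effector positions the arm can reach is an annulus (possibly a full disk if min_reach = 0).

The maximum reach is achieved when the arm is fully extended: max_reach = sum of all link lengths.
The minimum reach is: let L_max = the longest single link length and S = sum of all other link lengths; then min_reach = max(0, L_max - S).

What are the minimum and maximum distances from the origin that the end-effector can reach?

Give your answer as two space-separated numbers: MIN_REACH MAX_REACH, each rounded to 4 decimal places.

Answer: 3.8000 18.0000

Derivation:
Link lengths: [10.9, 7.1]
max_reach = 10.9 + 7.1 = 18
L_max = max([10.9, 7.1]) = 10.9
S (sum of others) = 18 - 10.9 = 7.1
min_reach = max(0, 10.9 - 7.1) = max(0, 3.8) = 3.8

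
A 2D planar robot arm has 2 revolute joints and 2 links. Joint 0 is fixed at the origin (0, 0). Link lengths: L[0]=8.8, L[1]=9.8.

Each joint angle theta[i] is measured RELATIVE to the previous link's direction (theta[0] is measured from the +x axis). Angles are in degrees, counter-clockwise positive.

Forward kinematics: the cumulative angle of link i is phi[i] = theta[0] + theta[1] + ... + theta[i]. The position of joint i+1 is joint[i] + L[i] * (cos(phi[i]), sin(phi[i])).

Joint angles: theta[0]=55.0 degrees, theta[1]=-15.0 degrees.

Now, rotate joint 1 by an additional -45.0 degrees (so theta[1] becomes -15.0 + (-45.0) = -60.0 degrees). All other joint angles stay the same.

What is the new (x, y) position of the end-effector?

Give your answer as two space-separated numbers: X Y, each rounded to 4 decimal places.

joint[0] = (0.0000, 0.0000)  (base)
link 0: phi[0] = 55 = 55 deg
  cos(55 deg) = 0.5736, sin(55 deg) = 0.8192
  joint[1] = (0.0000, 0.0000) + 8.8 * (0.5736, 0.8192) = (0.0000 + 5.0475, 0.0000 + 7.2085) = (5.0475, 7.2085)
link 1: phi[1] = 55 + -60 = -5 deg
  cos(-5 deg) = 0.9962, sin(-5 deg) = -0.0872
  joint[2] = (5.0475, 7.2085) + 9.8 * (0.9962, -0.0872) = (5.0475 + 9.7627, 7.2085 + -0.8541) = (14.8102, 6.3544)
End effector: (14.8102, 6.3544)

Answer: 14.8102 6.3544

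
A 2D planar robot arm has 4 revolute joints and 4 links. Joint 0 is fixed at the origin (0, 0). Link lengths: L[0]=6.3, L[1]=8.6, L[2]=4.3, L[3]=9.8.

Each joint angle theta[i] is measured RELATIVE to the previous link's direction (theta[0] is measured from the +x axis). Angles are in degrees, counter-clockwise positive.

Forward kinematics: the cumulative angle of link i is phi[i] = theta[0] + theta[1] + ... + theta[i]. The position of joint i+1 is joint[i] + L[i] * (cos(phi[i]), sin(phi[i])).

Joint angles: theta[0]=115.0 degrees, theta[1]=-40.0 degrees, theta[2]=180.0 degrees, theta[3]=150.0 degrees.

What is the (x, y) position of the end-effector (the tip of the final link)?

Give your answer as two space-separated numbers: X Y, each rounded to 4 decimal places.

Answer: 5.3801 16.7929

Derivation:
joint[0] = (0.0000, 0.0000)  (base)
link 0: phi[0] = 115 = 115 deg
  cos(115 deg) = -0.4226, sin(115 deg) = 0.9063
  joint[1] = (0.0000, 0.0000) + 6.3 * (-0.4226, 0.9063) = (0.0000 + -2.6625, 0.0000 + 5.7097) = (-2.6625, 5.7097)
link 1: phi[1] = 115 + -40 = 75 deg
  cos(75 deg) = 0.2588, sin(75 deg) = 0.9659
  joint[2] = (-2.6625, 5.7097) + 8.6 * (0.2588, 0.9659) = (-2.6625 + 2.2258, 5.7097 + 8.3070) = (-0.4367, 14.0167)
link 2: phi[2] = 115 + -40 + 180 = 255 deg
  cos(255 deg) = -0.2588, sin(255 deg) = -0.9659
  joint[3] = (-0.4367, 14.0167) + 4.3 * (-0.2588, -0.9659) = (-0.4367 + -1.1129, 14.0167 + -4.1535) = (-1.5496, 9.8632)
link 3: phi[3] = 115 + -40 + 180 + 150 = 405 deg
  cos(405 deg) = 0.7071, sin(405 deg) = 0.7071
  joint[4] = (-1.5496, 9.8632) + 9.8 * (0.7071, 0.7071) = (-1.5496 + 6.9296, 9.8632 + 6.9296) = (5.3801, 16.7929)
End effector: (5.3801, 16.7929)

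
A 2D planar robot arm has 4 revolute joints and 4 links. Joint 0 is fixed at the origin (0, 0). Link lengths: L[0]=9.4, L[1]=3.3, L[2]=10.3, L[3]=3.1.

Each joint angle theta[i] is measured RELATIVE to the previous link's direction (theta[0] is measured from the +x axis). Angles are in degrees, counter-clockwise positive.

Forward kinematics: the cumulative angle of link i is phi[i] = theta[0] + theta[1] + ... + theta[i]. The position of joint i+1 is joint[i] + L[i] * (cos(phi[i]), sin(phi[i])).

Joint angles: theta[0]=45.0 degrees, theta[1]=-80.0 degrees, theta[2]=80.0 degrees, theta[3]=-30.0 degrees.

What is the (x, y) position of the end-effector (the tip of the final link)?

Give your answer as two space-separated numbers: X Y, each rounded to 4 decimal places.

joint[0] = (0.0000, 0.0000)  (base)
link 0: phi[0] = 45 = 45 deg
  cos(45 deg) = 0.7071, sin(45 deg) = 0.7071
  joint[1] = (0.0000, 0.0000) + 9.4 * (0.7071, 0.7071) = (0.0000 + 6.6468, 0.0000 + 6.6468) = (6.6468, 6.6468)
link 1: phi[1] = 45 + -80 = -35 deg
  cos(-35 deg) = 0.8192, sin(-35 deg) = -0.5736
  joint[2] = (6.6468, 6.6468) + 3.3 * (0.8192, -0.5736) = (6.6468 + 2.7032, 6.6468 + -1.8928) = (9.3500, 4.7540)
link 2: phi[2] = 45 + -80 + 80 = 45 deg
  cos(45 deg) = 0.7071, sin(45 deg) = 0.7071
  joint[3] = (9.3500, 4.7540) + 10.3 * (0.7071, 0.7071) = (9.3500 + 7.2832, 4.7540 + 7.2832) = (16.6332, 12.0372)
link 3: phi[3] = 45 + -80 + 80 + -30 = 15 deg
  cos(15 deg) = 0.9659, sin(15 deg) = 0.2588
  joint[4] = (16.6332, 12.0372) + 3.1 * (0.9659, 0.2588) = (16.6332 + 2.9944, 12.0372 + 0.8023) = (19.6276, 12.8395)
End effector: (19.6276, 12.8395)

Answer: 19.6276 12.8395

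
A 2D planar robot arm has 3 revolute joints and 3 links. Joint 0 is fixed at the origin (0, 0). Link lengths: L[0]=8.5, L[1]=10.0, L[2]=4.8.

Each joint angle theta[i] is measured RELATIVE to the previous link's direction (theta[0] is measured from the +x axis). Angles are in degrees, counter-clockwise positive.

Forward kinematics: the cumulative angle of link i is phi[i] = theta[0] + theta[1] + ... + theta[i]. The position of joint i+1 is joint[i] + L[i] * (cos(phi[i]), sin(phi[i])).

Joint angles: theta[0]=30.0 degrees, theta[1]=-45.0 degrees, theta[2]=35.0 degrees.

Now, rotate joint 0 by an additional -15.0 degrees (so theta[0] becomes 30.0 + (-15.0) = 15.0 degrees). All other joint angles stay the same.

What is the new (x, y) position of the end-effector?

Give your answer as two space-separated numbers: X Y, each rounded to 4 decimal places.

Answer: 21.6524 -2.3817

Derivation:
joint[0] = (0.0000, 0.0000)  (base)
link 0: phi[0] = 15 = 15 deg
  cos(15 deg) = 0.9659, sin(15 deg) = 0.2588
  joint[1] = (0.0000, 0.0000) + 8.5 * (0.9659, 0.2588) = (0.0000 + 8.2104, 0.0000 + 2.2000) = (8.2104, 2.2000)
link 1: phi[1] = 15 + -45 = -30 deg
  cos(-30 deg) = 0.8660, sin(-30 deg) = -0.5000
  joint[2] = (8.2104, 2.2000) + 10 * (0.8660, -0.5000) = (8.2104 + 8.6603, 2.2000 + -5.0000) = (16.8706, -2.8000)
link 2: phi[2] = 15 + -45 + 35 = 5 deg
  cos(5 deg) = 0.9962, sin(5 deg) = 0.0872
  joint[3] = (16.8706, -2.8000) + 4.8 * (0.9962, 0.0872) = (16.8706 + 4.7817, -2.8000 + 0.4183) = (21.6524, -2.3817)
End effector: (21.6524, -2.3817)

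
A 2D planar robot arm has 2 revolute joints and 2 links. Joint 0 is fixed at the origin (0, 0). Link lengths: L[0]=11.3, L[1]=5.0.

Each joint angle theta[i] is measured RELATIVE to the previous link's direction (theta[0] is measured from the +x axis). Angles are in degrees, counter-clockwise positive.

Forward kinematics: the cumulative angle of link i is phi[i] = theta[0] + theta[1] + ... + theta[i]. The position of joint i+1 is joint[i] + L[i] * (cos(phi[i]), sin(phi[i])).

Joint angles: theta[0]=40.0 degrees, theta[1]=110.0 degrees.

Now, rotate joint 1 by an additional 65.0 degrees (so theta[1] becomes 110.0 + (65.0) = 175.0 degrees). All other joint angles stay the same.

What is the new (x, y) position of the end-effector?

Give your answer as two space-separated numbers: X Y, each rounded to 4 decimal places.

Answer: 4.5605 4.3956

Derivation:
joint[0] = (0.0000, 0.0000)  (base)
link 0: phi[0] = 40 = 40 deg
  cos(40 deg) = 0.7660, sin(40 deg) = 0.6428
  joint[1] = (0.0000, 0.0000) + 11.3 * (0.7660, 0.6428) = (0.0000 + 8.6563, 0.0000 + 7.2635) = (8.6563, 7.2635)
link 1: phi[1] = 40 + 175 = 215 deg
  cos(215 deg) = -0.8192, sin(215 deg) = -0.5736
  joint[2] = (8.6563, 7.2635) + 5 * (-0.8192, -0.5736) = (8.6563 + -4.0958, 7.2635 + -2.8679) = (4.5605, 4.3956)
End effector: (4.5605, 4.3956)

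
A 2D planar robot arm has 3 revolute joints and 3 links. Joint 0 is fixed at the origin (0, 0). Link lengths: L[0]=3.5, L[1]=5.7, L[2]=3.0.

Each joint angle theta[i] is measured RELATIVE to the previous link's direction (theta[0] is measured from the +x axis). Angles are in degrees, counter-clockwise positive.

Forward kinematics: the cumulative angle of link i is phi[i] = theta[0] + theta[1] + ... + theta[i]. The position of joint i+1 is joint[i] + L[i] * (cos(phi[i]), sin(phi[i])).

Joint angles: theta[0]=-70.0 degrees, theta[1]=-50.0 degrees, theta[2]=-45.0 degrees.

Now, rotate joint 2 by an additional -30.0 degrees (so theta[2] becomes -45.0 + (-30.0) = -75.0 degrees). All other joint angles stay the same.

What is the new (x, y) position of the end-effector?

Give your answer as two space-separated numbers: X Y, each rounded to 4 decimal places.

joint[0] = (0.0000, 0.0000)  (base)
link 0: phi[0] = -70 = -70 deg
  cos(-70 deg) = 0.3420, sin(-70 deg) = -0.9397
  joint[1] = (0.0000, 0.0000) + 3.5 * (0.3420, -0.9397) = (0.0000 + 1.1971, 0.0000 + -3.2889) = (1.1971, -3.2889)
link 1: phi[1] = -70 + -50 = -120 deg
  cos(-120 deg) = -0.5000, sin(-120 deg) = -0.8660
  joint[2] = (1.1971, -3.2889) + 5.7 * (-0.5000, -0.8660) = (1.1971 + -2.8500, -3.2889 + -4.9363) = (-1.6529, -8.2253)
link 2: phi[2] = -70 + -50 + -75 = -195 deg
  cos(-195 deg) = -0.9659, sin(-195 deg) = 0.2588
  joint[3] = (-1.6529, -8.2253) + 3 * (-0.9659, 0.2588) = (-1.6529 + -2.8978, -8.2253 + 0.7765) = (-4.5507, -7.4488)
End effector: (-4.5507, -7.4488)

Answer: -4.5507 -7.4488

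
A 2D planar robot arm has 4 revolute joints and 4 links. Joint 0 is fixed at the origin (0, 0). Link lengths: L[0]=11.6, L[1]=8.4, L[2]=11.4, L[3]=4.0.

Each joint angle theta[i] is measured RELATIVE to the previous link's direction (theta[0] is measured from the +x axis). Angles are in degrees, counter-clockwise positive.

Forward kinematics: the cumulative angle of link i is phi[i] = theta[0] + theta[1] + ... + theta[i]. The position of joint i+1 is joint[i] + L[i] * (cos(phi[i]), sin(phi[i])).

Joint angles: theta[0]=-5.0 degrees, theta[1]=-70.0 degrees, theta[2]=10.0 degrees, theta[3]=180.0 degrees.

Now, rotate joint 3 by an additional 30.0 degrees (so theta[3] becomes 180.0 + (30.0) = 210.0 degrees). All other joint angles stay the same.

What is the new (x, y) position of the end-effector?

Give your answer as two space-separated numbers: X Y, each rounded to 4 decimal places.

Answer: 15.2712 -17.1624

Derivation:
joint[0] = (0.0000, 0.0000)  (base)
link 0: phi[0] = -5 = -5 deg
  cos(-5 deg) = 0.9962, sin(-5 deg) = -0.0872
  joint[1] = (0.0000, 0.0000) + 11.6 * (0.9962, -0.0872) = (0.0000 + 11.5559, 0.0000 + -1.0110) = (11.5559, -1.0110)
link 1: phi[1] = -5 + -70 = -75 deg
  cos(-75 deg) = 0.2588, sin(-75 deg) = -0.9659
  joint[2] = (11.5559, -1.0110) + 8.4 * (0.2588, -0.9659) = (11.5559 + 2.1741, -1.0110 + -8.1138) = (13.7299, -9.1248)
link 2: phi[2] = -5 + -70 + 10 = -65 deg
  cos(-65 deg) = 0.4226, sin(-65 deg) = -0.9063
  joint[3] = (13.7299, -9.1248) + 11.4 * (0.4226, -0.9063) = (13.7299 + 4.8178, -9.1248 + -10.3319) = (18.5478, -19.4567)
link 3: phi[3] = -5 + -70 + 10 + 210 = 145 deg
  cos(145 deg) = -0.8192, sin(145 deg) = 0.5736
  joint[4] = (18.5478, -19.4567) + 4 * (-0.8192, 0.5736) = (18.5478 + -3.2766, -19.4567 + 2.2943) = (15.2712, -17.1624)
End effector: (15.2712, -17.1624)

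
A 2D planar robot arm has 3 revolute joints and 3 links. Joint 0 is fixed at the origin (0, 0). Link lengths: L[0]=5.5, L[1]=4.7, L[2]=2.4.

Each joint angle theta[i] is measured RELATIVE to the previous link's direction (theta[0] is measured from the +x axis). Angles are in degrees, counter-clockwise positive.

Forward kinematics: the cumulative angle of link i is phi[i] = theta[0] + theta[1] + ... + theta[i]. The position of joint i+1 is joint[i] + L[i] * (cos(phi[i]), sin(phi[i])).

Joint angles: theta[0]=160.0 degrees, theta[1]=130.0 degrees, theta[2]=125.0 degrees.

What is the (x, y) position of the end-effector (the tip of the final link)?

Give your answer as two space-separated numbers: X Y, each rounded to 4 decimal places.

Answer: -2.1842 -0.5695

Derivation:
joint[0] = (0.0000, 0.0000)  (base)
link 0: phi[0] = 160 = 160 deg
  cos(160 deg) = -0.9397, sin(160 deg) = 0.3420
  joint[1] = (0.0000, 0.0000) + 5.5 * (-0.9397, 0.3420) = (0.0000 + -5.1683, 0.0000 + 1.8811) = (-5.1683, 1.8811)
link 1: phi[1] = 160 + 130 = 290 deg
  cos(290 deg) = 0.3420, sin(290 deg) = -0.9397
  joint[2] = (-5.1683, 1.8811) + 4.7 * (0.3420, -0.9397) = (-5.1683 + 1.6075, 1.8811 + -4.4166) = (-3.5608, -2.5354)
link 2: phi[2] = 160 + 130 + 125 = 415 deg
  cos(415 deg) = 0.5736, sin(415 deg) = 0.8192
  joint[3] = (-3.5608, -2.5354) + 2.4 * (0.5736, 0.8192) = (-3.5608 + 1.3766, -2.5354 + 1.9660) = (-2.1842, -0.5695)
End effector: (-2.1842, -0.5695)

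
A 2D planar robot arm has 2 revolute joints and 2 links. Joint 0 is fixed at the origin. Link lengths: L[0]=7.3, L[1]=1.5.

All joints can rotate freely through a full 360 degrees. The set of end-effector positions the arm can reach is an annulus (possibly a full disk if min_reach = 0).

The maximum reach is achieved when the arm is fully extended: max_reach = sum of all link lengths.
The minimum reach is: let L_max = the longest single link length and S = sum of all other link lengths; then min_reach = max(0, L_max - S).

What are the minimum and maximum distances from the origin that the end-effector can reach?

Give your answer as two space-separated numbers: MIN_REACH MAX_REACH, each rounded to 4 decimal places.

Link lengths: [7.3, 1.5]
max_reach = 7.3 + 1.5 = 8.8
L_max = max([7.3, 1.5]) = 7.3
S (sum of others) = 8.8 - 7.3 = 1.5
min_reach = max(0, 7.3 - 1.5) = max(0, 5.8) = 5.8

Answer: 5.8000 8.8000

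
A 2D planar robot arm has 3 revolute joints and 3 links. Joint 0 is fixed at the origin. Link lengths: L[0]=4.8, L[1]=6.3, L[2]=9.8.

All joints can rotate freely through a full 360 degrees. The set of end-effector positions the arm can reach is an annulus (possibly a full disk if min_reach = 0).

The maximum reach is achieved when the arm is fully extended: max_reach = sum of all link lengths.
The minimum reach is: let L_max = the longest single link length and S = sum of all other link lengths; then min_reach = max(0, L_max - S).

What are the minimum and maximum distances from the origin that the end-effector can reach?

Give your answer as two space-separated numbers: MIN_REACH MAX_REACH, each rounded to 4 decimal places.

Answer: 0.0000 20.9000

Derivation:
Link lengths: [4.8, 6.3, 9.8]
max_reach = 4.8 + 6.3 + 9.8 = 20.9
L_max = max([4.8, 6.3, 9.8]) = 9.8
S (sum of others) = 20.9 - 9.8 = 11.1
min_reach = max(0, 9.8 - 11.1) = max(0, -1.3) = 0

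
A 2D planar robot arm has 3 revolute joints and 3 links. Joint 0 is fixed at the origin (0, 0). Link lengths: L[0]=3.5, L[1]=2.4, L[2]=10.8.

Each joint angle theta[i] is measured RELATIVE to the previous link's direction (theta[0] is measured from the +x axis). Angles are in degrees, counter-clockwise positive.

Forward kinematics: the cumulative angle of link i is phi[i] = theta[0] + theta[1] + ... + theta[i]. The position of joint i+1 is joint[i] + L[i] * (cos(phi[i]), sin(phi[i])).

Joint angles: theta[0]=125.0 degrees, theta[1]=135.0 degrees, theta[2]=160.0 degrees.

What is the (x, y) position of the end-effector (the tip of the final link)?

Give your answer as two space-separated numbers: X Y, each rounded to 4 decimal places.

joint[0] = (0.0000, 0.0000)  (base)
link 0: phi[0] = 125 = 125 deg
  cos(125 deg) = -0.5736, sin(125 deg) = 0.8192
  joint[1] = (0.0000, 0.0000) + 3.5 * (-0.5736, 0.8192) = (0.0000 + -2.0075, 0.0000 + 2.8670) = (-2.0075, 2.8670)
link 1: phi[1] = 125 + 135 = 260 deg
  cos(260 deg) = -0.1736, sin(260 deg) = -0.9848
  joint[2] = (-2.0075, 2.8670) + 2.4 * (-0.1736, -0.9848) = (-2.0075 + -0.4168, 2.8670 + -2.3635) = (-2.4243, 0.5035)
link 2: phi[2] = 125 + 135 + 160 = 420 deg
  cos(420 deg) = 0.5000, sin(420 deg) = 0.8660
  joint[3] = (-2.4243, 0.5035) + 10.8 * (0.5000, 0.8660) = (-2.4243 + 5.4000, 0.5035 + 9.3531) = (2.9757, 9.8566)
End effector: (2.9757, 9.8566)

Answer: 2.9757 9.8566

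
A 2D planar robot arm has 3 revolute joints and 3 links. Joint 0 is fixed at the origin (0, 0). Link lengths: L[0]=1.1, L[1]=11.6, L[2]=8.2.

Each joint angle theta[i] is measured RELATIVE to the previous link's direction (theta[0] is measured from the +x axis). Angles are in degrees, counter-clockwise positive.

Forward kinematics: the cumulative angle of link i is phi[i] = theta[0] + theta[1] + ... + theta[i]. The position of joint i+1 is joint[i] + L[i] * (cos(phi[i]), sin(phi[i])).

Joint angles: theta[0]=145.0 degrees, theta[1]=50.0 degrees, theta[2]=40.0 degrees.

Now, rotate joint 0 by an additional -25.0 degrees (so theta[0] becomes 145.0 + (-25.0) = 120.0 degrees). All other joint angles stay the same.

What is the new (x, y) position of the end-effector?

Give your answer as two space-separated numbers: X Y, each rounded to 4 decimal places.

Answer: -19.0752 -1.1331

Derivation:
joint[0] = (0.0000, 0.0000)  (base)
link 0: phi[0] = 120 = 120 deg
  cos(120 deg) = -0.5000, sin(120 deg) = 0.8660
  joint[1] = (0.0000, 0.0000) + 1.1 * (-0.5000, 0.8660) = (0.0000 + -0.5500, 0.0000 + 0.9526) = (-0.5500, 0.9526)
link 1: phi[1] = 120 + 50 = 170 deg
  cos(170 deg) = -0.9848, sin(170 deg) = 0.1736
  joint[2] = (-0.5500, 0.9526) + 11.6 * (-0.9848, 0.1736) = (-0.5500 + -11.4238, 0.9526 + 2.0143) = (-11.9738, 2.9669)
link 2: phi[2] = 120 + 50 + 40 = 210 deg
  cos(210 deg) = -0.8660, sin(210 deg) = -0.5000
  joint[3] = (-11.9738, 2.9669) + 8.2 * (-0.8660, -0.5000) = (-11.9738 + -7.1014, 2.9669 + -4.1000) = (-19.0752, -1.1331)
End effector: (-19.0752, -1.1331)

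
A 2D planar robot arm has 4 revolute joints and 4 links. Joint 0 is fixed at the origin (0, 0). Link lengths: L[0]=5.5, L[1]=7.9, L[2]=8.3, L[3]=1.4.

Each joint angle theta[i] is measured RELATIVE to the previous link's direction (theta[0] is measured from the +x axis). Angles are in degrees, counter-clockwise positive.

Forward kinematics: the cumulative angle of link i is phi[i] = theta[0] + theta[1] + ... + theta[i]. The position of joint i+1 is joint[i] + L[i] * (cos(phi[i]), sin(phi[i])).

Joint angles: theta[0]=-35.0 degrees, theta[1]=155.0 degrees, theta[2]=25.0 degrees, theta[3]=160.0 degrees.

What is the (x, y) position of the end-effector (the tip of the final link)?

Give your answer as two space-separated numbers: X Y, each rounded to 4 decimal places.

joint[0] = (0.0000, 0.0000)  (base)
link 0: phi[0] = -35 = -35 deg
  cos(-35 deg) = 0.8192, sin(-35 deg) = -0.5736
  joint[1] = (0.0000, 0.0000) + 5.5 * (0.8192, -0.5736) = (0.0000 + 4.5053, 0.0000 + -3.1547) = (4.5053, -3.1547)
link 1: phi[1] = -35 + 155 = 120 deg
  cos(120 deg) = -0.5000, sin(120 deg) = 0.8660
  joint[2] = (4.5053, -3.1547) + 7.9 * (-0.5000, 0.8660) = (4.5053 + -3.9500, -3.1547 + 6.8416) = (0.5553, 3.6869)
link 2: phi[2] = -35 + 155 + 25 = 145 deg
  cos(145 deg) = -0.8192, sin(145 deg) = 0.5736
  joint[3] = (0.5553, 3.6869) + 8.3 * (-0.8192, 0.5736) = (0.5553 + -6.7990, 3.6869 + 4.7607) = (-6.2436, 8.4476)
link 3: phi[3] = -35 + 155 + 25 + 160 = 305 deg
  cos(305 deg) = 0.5736, sin(305 deg) = -0.8192
  joint[4] = (-6.2436, 8.4476) + 1.4 * (0.5736, -0.8192) = (-6.2436 + 0.8030, 8.4476 + -1.1468) = (-5.4406, 7.3008)
End effector: (-5.4406, 7.3008)

Answer: -5.4406 7.3008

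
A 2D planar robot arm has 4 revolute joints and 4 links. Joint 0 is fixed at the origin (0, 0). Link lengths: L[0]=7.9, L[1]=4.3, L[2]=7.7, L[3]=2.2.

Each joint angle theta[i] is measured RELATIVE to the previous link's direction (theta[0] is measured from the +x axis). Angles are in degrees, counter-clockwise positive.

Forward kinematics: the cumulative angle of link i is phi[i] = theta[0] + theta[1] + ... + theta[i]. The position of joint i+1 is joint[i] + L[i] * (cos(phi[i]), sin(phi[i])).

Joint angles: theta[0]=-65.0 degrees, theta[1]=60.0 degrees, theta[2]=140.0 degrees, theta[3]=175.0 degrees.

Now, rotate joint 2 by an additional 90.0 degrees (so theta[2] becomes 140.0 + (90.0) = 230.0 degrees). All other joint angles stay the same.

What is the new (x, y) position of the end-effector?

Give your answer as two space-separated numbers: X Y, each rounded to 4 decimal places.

Answer: 3.8629 -11.5652

Derivation:
joint[0] = (0.0000, 0.0000)  (base)
link 0: phi[0] = -65 = -65 deg
  cos(-65 deg) = 0.4226, sin(-65 deg) = -0.9063
  joint[1] = (0.0000, 0.0000) + 7.9 * (0.4226, -0.9063) = (0.0000 + 3.3387, 0.0000 + -7.1598) = (3.3387, -7.1598)
link 1: phi[1] = -65 + 60 = -5 deg
  cos(-5 deg) = 0.9962, sin(-5 deg) = -0.0872
  joint[2] = (3.3387, -7.1598) + 4.3 * (0.9962, -0.0872) = (3.3387 + 4.2836, -7.1598 + -0.3748) = (7.6223, -7.5346)
link 2: phi[2] = -65 + 60 + 230 = 225 deg
  cos(225 deg) = -0.7071, sin(225 deg) = -0.7071
  joint[3] = (7.6223, -7.5346) + 7.7 * (-0.7071, -0.7071) = (7.6223 + -5.4447, -7.5346 + -5.4447) = (2.1776, -12.9793)
link 3: phi[3] = -65 + 60 + 230 + 175 = 400 deg
  cos(400 deg) = 0.7660, sin(400 deg) = 0.6428
  joint[4] = (2.1776, -12.9793) + 2.2 * (0.7660, 0.6428) = (2.1776 + 1.6853, -12.9793 + 1.4141) = (3.8629, -11.5652)
End effector: (3.8629, -11.5652)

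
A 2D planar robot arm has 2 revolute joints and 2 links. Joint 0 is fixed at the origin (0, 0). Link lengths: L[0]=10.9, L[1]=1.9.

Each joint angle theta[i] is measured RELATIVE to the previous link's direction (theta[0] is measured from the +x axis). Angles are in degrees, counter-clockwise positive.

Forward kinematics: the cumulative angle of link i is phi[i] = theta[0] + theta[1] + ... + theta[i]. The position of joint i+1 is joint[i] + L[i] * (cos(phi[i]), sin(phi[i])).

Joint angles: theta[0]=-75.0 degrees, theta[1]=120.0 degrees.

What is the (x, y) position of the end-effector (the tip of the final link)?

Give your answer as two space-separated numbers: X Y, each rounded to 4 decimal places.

Answer: 4.1646 -9.1851

Derivation:
joint[0] = (0.0000, 0.0000)  (base)
link 0: phi[0] = -75 = -75 deg
  cos(-75 deg) = 0.2588, sin(-75 deg) = -0.9659
  joint[1] = (0.0000, 0.0000) + 10.9 * (0.2588, -0.9659) = (0.0000 + 2.8211, 0.0000 + -10.5286) = (2.8211, -10.5286)
link 1: phi[1] = -75 + 120 = 45 deg
  cos(45 deg) = 0.7071, sin(45 deg) = 0.7071
  joint[2] = (2.8211, -10.5286) + 1.9 * (0.7071, 0.7071) = (2.8211 + 1.3435, -10.5286 + 1.3435) = (4.1646, -9.1851)
End effector: (4.1646, -9.1851)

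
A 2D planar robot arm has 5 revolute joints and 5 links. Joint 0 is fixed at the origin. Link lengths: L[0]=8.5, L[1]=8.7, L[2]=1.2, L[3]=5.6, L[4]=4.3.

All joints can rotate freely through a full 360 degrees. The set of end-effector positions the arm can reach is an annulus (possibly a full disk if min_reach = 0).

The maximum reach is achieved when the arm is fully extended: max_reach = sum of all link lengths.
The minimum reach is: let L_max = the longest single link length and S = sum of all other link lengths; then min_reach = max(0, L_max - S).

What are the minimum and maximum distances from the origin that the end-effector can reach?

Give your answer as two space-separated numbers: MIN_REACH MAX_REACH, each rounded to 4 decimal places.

Link lengths: [8.5, 8.7, 1.2, 5.6, 4.3]
max_reach = 8.5 + 8.7 + 1.2 + 5.6 + 4.3 = 28.3
L_max = max([8.5, 8.7, 1.2, 5.6, 4.3]) = 8.7
S (sum of others) = 28.3 - 8.7 = 19.6
min_reach = max(0, 8.7 - 19.6) = max(0, -10.9) = 0

Answer: 0.0000 28.3000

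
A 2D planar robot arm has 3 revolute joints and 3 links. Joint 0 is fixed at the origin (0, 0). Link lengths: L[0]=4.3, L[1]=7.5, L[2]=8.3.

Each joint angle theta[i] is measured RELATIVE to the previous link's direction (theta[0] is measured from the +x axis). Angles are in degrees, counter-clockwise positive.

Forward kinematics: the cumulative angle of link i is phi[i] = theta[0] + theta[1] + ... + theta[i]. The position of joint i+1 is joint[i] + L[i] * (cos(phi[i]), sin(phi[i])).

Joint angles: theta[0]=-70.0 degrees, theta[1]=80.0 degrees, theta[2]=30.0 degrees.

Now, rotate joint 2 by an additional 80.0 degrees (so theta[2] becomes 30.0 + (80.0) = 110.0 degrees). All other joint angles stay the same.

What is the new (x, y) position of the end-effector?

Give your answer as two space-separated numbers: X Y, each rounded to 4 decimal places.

joint[0] = (0.0000, 0.0000)  (base)
link 0: phi[0] = -70 = -70 deg
  cos(-70 deg) = 0.3420, sin(-70 deg) = -0.9397
  joint[1] = (0.0000, 0.0000) + 4.3 * (0.3420, -0.9397) = (0.0000 + 1.4707, 0.0000 + -4.0407) = (1.4707, -4.0407)
link 1: phi[1] = -70 + 80 = 10 deg
  cos(10 deg) = 0.9848, sin(10 deg) = 0.1736
  joint[2] = (1.4707, -4.0407) + 7.5 * (0.9848, 0.1736) = (1.4707 + 7.3861, -4.0407 + 1.3024) = (8.8567, -2.7383)
link 2: phi[2] = -70 + 80 + 110 = 120 deg
  cos(120 deg) = -0.5000, sin(120 deg) = 0.8660
  joint[3] = (8.8567, -2.7383) + 8.3 * (-0.5000, 0.8660) = (8.8567 + -4.1500, -2.7383 + 7.1880) = (4.7067, 4.4497)
End effector: (4.7067, 4.4497)

Answer: 4.7067 4.4497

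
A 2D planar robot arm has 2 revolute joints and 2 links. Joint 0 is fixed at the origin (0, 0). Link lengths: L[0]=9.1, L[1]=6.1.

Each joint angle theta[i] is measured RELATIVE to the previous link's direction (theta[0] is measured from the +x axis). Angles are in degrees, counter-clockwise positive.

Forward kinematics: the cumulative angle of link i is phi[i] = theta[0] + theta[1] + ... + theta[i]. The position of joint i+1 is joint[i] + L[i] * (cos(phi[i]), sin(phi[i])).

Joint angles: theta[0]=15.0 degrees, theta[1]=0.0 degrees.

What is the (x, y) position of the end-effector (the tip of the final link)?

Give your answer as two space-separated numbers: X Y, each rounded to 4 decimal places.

joint[0] = (0.0000, 0.0000)  (base)
link 0: phi[0] = 15 = 15 deg
  cos(15 deg) = 0.9659, sin(15 deg) = 0.2588
  joint[1] = (0.0000, 0.0000) + 9.1 * (0.9659, 0.2588) = (0.0000 + 8.7899, 0.0000 + 2.3553) = (8.7899, 2.3553)
link 1: phi[1] = 15 + 0 = 15 deg
  cos(15 deg) = 0.9659, sin(15 deg) = 0.2588
  joint[2] = (8.7899, 2.3553) + 6.1 * (0.9659, 0.2588) = (8.7899 + 5.8921, 2.3553 + 1.5788) = (14.6821, 3.9340)
End effector: (14.6821, 3.9340)

Answer: 14.6821 3.9340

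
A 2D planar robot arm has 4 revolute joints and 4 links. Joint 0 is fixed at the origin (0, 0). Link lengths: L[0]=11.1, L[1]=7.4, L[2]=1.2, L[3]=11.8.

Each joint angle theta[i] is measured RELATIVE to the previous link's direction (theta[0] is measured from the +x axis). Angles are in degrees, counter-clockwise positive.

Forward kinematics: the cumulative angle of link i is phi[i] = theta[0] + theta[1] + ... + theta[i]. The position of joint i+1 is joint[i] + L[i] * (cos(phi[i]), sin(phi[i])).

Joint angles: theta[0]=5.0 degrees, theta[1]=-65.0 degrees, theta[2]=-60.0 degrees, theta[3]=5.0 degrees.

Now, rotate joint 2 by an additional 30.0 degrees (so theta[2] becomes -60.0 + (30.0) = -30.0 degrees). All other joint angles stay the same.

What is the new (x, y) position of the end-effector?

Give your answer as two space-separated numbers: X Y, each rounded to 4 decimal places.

Answer: 15.7862 -18.3963

Derivation:
joint[0] = (0.0000, 0.0000)  (base)
link 0: phi[0] = 5 = 5 deg
  cos(5 deg) = 0.9962, sin(5 deg) = 0.0872
  joint[1] = (0.0000, 0.0000) + 11.1 * (0.9962, 0.0872) = (0.0000 + 11.0578, 0.0000 + 0.9674) = (11.0578, 0.9674)
link 1: phi[1] = 5 + -65 = -60 deg
  cos(-60 deg) = 0.5000, sin(-60 deg) = -0.8660
  joint[2] = (11.0578, 0.9674) + 7.4 * (0.5000, -0.8660) = (11.0578 + 3.7000, 0.9674 + -6.4086) = (14.7578, -5.4412)
link 2: phi[2] = 5 + -65 + -30 = -90 deg
  cos(-90 deg) = 0.0000, sin(-90 deg) = -1.0000
  joint[3] = (14.7578, -5.4412) + 1.2 * (0.0000, -1.0000) = (14.7578 + 0.0000, -5.4412 + -1.2000) = (14.7578, -6.6412)
link 3: phi[3] = 5 + -65 + -30 + 5 = -85 deg
  cos(-85 deg) = 0.0872, sin(-85 deg) = -0.9962
  joint[4] = (14.7578, -6.6412) + 11.8 * (0.0872, -0.9962) = (14.7578 + 1.0284, -6.6412 + -11.7551) = (15.7862, -18.3963)
End effector: (15.7862, -18.3963)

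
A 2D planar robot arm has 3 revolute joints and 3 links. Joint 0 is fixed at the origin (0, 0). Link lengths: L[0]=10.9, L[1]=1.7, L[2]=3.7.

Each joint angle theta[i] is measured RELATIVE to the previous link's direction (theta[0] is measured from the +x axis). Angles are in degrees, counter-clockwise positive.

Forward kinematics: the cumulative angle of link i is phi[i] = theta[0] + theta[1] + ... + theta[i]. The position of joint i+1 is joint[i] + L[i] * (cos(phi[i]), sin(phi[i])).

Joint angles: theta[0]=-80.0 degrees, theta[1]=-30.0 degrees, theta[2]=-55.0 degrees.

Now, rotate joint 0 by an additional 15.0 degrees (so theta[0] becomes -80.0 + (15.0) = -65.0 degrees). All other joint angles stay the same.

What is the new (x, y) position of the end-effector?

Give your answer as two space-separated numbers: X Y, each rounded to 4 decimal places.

Answer: 1.2541 -13.4223

Derivation:
joint[0] = (0.0000, 0.0000)  (base)
link 0: phi[0] = -65 = -65 deg
  cos(-65 deg) = 0.4226, sin(-65 deg) = -0.9063
  joint[1] = (0.0000, 0.0000) + 10.9 * (0.4226, -0.9063) = (0.0000 + 4.6065, 0.0000 + -9.8788) = (4.6065, -9.8788)
link 1: phi[1] = -65 + -30 = -95 deg
  cos(-95 deg) = -0.0872, sin(-95 deg) = -0.9962
  joint[2] = (4.6065, -9.8788) + 1.7 * (-0.0872, -0.9962) = (4.6065 + -0.1482, -9.8788 + -1.6935) = (4.4584, -11.5723)
link 2: phi[2] = -65 + -30 + -55 = -150 deg
  cos(-150 deg) = -0.8660, sin(-150 deg) = -0.5000
  joint[3] = (4.4584, -11.5723) + 3.7 * (-0.8660, -0.5000) = (4.4584 + -3.2043, -11.5723 + -1.8500) = (1.2541, -13.4223)
End effector: (1.2541, -13.4223)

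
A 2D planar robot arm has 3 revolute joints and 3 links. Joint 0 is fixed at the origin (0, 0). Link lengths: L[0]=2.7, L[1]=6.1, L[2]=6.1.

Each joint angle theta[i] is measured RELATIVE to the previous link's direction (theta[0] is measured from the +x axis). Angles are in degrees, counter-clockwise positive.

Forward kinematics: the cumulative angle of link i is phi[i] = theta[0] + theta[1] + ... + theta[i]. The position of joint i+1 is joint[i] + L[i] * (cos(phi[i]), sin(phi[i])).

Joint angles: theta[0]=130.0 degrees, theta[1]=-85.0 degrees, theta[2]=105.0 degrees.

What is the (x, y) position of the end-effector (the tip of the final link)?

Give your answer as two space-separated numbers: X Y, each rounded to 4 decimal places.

joint[0] = (0.0000, 0.0000)  (base)
link 0: phi[0] = 130 = 130 deg
  cos(130 deg) = -0.6428, sin(130 deg) = 0.7660
  joint[1] = (0.0000, 0.0000) + 2.7 * (-0.6428, 0.7660) = (0.0000 + -1.7355, 0.0000 + 2.0683) = (-1.7355, 2.0683)
link 1: phi[1] = 130 + -85 = 45 deg
  cos(45 deg) = 0.7071, sin(45 deg) = 0.7071
  joint[2] = (-1.7355, 2.0683) + 6.1 * (0.7071, 0.7071) = (-1.7355 + 4.3134, 2.0683 + 4.3134) = (2.5778, 6.3817)
link 2: phi[2] = 130 + -85 + 105 = 150 deg
  cos(150 deg) = -0.8660, sin(150 deg) = 0.5000
  joint[3] = (2.5778, 6.3817) + 6.1 * (-0.8660, 0.5000) = (2.5778 + -5.2828, 6.3817 + 3.0500) = (-2.7049, 9.4317)
End effector: (-2.7049, 9.4317)

Answer: -2.7049 9.4317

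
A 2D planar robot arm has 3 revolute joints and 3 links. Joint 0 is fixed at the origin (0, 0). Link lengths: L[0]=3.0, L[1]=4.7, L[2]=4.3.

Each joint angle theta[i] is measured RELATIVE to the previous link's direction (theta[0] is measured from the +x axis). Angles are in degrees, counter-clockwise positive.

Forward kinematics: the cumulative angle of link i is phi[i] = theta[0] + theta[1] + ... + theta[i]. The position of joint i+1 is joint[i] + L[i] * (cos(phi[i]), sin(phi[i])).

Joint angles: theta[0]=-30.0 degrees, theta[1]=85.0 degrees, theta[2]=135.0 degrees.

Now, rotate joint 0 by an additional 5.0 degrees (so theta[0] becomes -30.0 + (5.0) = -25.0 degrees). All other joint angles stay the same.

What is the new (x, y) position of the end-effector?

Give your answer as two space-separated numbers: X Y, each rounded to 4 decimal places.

joint[0] = (0.0000, 0.0000)  (base)
link 0: phi[0] = -25 = -25 deg
  cos(-25 deg) = 0.9063, sin(-25 deg) = -0.4226
  joint[1] = (0.0000, 0.0000) + 3 * (0.9063, -0.4226) = (0.0000 + 2.7189, 0.0000 + -1.2679) = (2.7189, -1.2679)
link 1: phi[1] = -25 + 85 = 60 deg
  cos(60 deg) = 0.5000, sin(60 deg) = 0.8660
  joint[2] = (2.7189, -1.2679) + 4.7 * (0.5000, 0.8660) = (2.7189 + 2.3500, -1.2679 + 4.0703) = (5.0689, 2.8025)
link 2: phi[2] = -25 + 85 + 135 = 195 deg
  cos(195 deg) = -0.9659, sin(195 deg) = -0.2588
  joint[3] = (5.0689, 2.8025) + 4.3 * (-0.9659, -0.2588) = (5.0689 + -4.1535, 2.8025 + -1.1129) = (0.9154, 1.6895)
End effector: (0.9154, 1.6895)

Answer: 0.9154 1.6895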